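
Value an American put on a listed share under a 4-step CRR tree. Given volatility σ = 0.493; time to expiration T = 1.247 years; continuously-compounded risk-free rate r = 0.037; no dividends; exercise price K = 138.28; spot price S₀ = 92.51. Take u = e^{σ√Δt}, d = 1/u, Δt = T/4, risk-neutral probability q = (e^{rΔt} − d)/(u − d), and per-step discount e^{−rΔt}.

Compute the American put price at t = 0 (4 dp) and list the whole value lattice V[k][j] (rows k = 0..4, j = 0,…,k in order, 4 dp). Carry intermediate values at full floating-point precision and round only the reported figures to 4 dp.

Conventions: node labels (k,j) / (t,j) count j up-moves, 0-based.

Δt=0.31175, u=1.31688, d=0.75937, q=0.45242, disc=e^(-rΔt)=0.98853
k=4 terminal: V=max(K-S,0) → 107.5187 84.9346 45.7700 0.0000 0.0000
k=3: j=0 S=40.5090 intr=97.7710 cont=96.1852 V=97.7710[EX]; j=1 S=70.2494 intr=68.0306 cont=66.4447 V=68.0306[EX]; j=2 S=121.8245 intr=16.4555 cont=24.7751 V=24.7751[hold]; j=3 S=211.2643 intr=0.0000 cont=0.0000 V=0.0000[hold]
k=2: j=0 S=53.3454 intr=84.9346 cont=83.3487 V=84.9346[EX]; j=1 S=92.5100 intr=45.7700 cont=47.9049 V=47.9049[hold]; j=2 S=160.4281 intr=0.0000 cont=13.4106 V=13.4106[hold]
k=1: j=0 S=70.2494 intr=68.0306 cont=67.3995 V=68.0306[EX]; j=1 S=121.8245 intr=16.4555 cont=31.9284 V=31.9284[hold]
k=0: j=0 S=92.5100 intr=45.7700 cont=51.1042 V=51.1042[hold]

price = 51.1042
tree:
51.1042
68.0306 31.9284
84.9346 47.9049 13.4106
97.7710 68.0306 24.7751 0.0000
107.5187 84.9346 45.7700 0.0000 0.0000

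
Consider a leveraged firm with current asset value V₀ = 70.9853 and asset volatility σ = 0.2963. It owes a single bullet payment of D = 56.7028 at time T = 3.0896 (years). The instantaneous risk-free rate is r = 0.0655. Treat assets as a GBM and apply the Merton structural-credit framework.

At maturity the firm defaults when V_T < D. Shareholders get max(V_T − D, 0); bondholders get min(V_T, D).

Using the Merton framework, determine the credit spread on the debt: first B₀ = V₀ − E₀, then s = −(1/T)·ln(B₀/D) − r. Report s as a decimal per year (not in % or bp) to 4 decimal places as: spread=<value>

spread=0.0247

With assets at 70.9853 and a single debt payment of 56.7028 at 3.0896 years:
d₁ = [ln(V₀/D) + (r + σ²/2)T] / (σ√T)
   = [ln(70.9853/56.7028) + (0.0655 + 0.5·0.2963²)·3.0896] / (0.2963·√3.0896)
   = [0.224649 + 0.337992] / 0.520814 = 1.080312
d₂ = d₁ − σ√T = 1.080312 − 0.520814 = 0.559498
N(d₁) = 0.859998,  N(d₂) = 0.712089,  e^(−rT) = 0.816794
E₀ = V₀·N(d₁) − D·e^(−rT)·N(d₂)
   = 70.9853·0.859998 − 56.7028·0.816794·0.712089 = 28.067206
B₀ = V₀ − E₀ = 70.9853 − 28.067206 = 42.918094
spread = −(1/T)·ln(B₀/D) − r = −(1/3.0896)·ln(42.918094/56.7028) − 0.0655 = 0.02465085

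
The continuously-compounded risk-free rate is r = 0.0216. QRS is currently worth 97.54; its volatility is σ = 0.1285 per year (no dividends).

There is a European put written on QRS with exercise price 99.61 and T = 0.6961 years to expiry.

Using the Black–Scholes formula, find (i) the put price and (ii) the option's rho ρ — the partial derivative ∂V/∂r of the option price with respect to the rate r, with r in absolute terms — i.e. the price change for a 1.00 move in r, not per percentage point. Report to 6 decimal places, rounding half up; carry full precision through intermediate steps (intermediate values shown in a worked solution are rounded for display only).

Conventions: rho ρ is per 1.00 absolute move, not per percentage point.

price = 4.480564
ρ = -37.122585

σ√T = 0.1285·√0.6961 = 0.107211
d₁ = (ln(S/K) + (r+σ²/2)T) / (σ√T) = (ln(97.54/99.61) + (0.0216+0.1285²/2)·0.6961) / 0.107211 = (-0.021000 + 0.020783) / 0.107211 = -0.002026
d₂ = d₁ − σ√T = -0.002026 − 0.107211 = -0.109236
e^{−rT} = 0.985077
N(−d₁) = 0.500808,  N(−d₂) = 0.543493
Put price V = K·e^{−rT}·N(−d₂) − S·N(−d₁) = 53.329385 − 48.848820 = 4.480564
ρ = −K·T·e^{−rT}·N(−d₂) = -37.122585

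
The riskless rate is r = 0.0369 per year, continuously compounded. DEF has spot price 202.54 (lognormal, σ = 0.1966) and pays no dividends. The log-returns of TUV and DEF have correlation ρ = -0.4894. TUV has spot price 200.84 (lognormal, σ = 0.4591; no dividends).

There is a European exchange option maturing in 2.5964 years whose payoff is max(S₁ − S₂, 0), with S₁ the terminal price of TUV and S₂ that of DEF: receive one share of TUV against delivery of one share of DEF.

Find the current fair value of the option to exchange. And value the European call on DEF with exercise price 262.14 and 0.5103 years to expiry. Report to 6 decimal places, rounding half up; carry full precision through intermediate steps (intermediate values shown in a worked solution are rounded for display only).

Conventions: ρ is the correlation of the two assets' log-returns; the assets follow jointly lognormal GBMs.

exchange price = 71.838852
price(DEF call K=262.14) = 0.581528

σ_eff = √(σ₁² + σ₂² − 2ρσ₁σ₂) = √(0.4591² + 0.1966² − 2·-0.4894·0.4591·0.1966) = 0.581180
d₁ = (ln(S₁/S₂) + (q₂ − q₁ + σ_eff²/2)T) / (σ_eff√T) = (ln(200.84/202.54) + (0.0 − 0.0 + 0.168885)·2.5964) / 0.936475 = 0.459237
d₂ = d₁ − σ_eff√T = 0.459237 − 0.936475 = -0.477238
N(d₁) = 0.676968,  N(d₂) = 0.316596
V = S₁·e^{−q₁T}·N(d₁) − S₂·e^{−q₂T}·N(d₂) = 135.962257 − 64.123405 = 71.838852
[vanilla: DEF call K=262.14]
σ√T = 0.1966·√0.5103 = 0.140442
d₁ = (ln(S/K) + (r+σ²/2)T) / (σ√T) = (ln(202.54/262.14) + (0.0369+0.1966²/2)·0.5103) / 0.140442 = (-0.257941 + 0.028692) / 0.140442 = -1.632344
d₂ = d₁ − σ√T = -1.632344 − 0.140442 = -1.772786
e^{−rT} = 0.981346
N(d₁) = 0.051304,  N(d₂) = 0.038132
price = S·N(d₁) − K·e^{−rT}·N(d₂) = 10.391012 − 9.809484 = 0.581528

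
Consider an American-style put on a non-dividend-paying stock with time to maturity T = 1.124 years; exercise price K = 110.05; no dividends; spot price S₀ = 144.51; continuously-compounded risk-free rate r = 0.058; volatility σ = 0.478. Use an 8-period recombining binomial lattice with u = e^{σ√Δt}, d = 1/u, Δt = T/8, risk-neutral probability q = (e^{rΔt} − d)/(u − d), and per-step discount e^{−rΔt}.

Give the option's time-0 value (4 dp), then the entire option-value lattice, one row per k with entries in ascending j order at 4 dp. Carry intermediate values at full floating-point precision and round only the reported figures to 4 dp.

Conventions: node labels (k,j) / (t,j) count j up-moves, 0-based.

price = 9.8523
tree:
9.8523
14.5744 4.8649
21.0148 7.7918 1.7523
29.3869 12.2330 3.0759 0.3370
39.6048 18.7333 5.3450 0.6510 0.0000
51.0524 27.7833 9.1724 1.2574 0.0000 0.0000
60.7301 39.4756 15.4922 2.4288 0.0000 0.0000 0.0000
68.8204 51.0524 25.6272 4.6913 0.0000 0.0000 0.0000 0.0000
75.5836 60.7301 39.4756 9.0614 0.0000 0.0000 0.0000 0.0000 0.0000

Δt=0.14050  u=1.19622  d=0.83596  q=0.47804  discount=0.99188
step 8 (expiry): payoffs max(K−S,0) = 75.5836 60.7301 39.4756 9.0614 0.0000 0.0000 0.0000 0.0000 0.0000
k=7: (k=7,j=0): S=41.2296, K−S=68.8204, hold=67.9272 ⇒ V=68.8204 exercise | (k=7,j=1): S=58.9976, K−S=51.0524, hold=50.1592 ⇒ V=51.0524 exercise | (k=7,j=2): S=84.4228, K−S=25.6272, hold=24.7340 ⇒ V=25.6272 exercise | (k=7,j=3): S=120.8051, K−S=0.0000, hold=4.6913 ⇒ V=4.6913 continue | (k=7,j=4): S=172.8664, K−S=0.0000, hold=0.0000 ⇒ V=0.0000 continue | (k=7,j=5): S=247.3637, K−S=0.0000, hold=0.0000 ⇒ V=0.0000 continue | (k=7,j=6): S=353.9658, K−S=0.0000, hold=0.0000 ⇒ V=0.0000 continue | (k=7,j=7): S=506.5084, K−S=0.0000, hold=0.0000 ⇒ V=0.0000 continue
k=6: (k=6,j=0): S=49.3199, K−S=60.7301, hold=59.8370 ⇒ V=60.7301 exercise | (k=6,j=1): S=70.5744, K−S=39.4756, hold=38.5824 ⇒ V=39.4756 exercise | (k=6,j=2): S=100.9886, K−S=9.0614, hold=15.4922 ⇒ V=15.4922 continue | (k=6,j=3): S=144.5100, K−S=0.0000, hold=2.4288 ⇒ V=2.4288 continue | (k=6,j=4): S=206.7870, K−S=0.0000, hold=0.0000 ⇒ V=0.0000 continue | (k=6,j=5): S=295.9025, K−S=0.0000, hold=0.0000 ⇒ V=0.0000 continue | (k=6,j=6): S=423.4225, K−S=0.0000, hold=0.0000 ⇒ V=0.0000 continue
k=5: (k=5,j=0): S=58.9976, K−S=51.0524, hold=50.1592 ⇒ V=51.0524 exercise | (k=5,j=1): S=84.4228, K−S=25.6272, hold=27.7833 ⇒ V=27.7833 continue | (k=5,j=2): S=120.8051, K−S=0.0000, hold=9.1724 ⇒ V=9.1724 continue | (k=5,j=3): S=172.8664, K−S=0.0000, hold=1.2574 ⇒ V=1.2574 continue | (k=5,j=4): S=247.3637, K−S=0.0000, hold=0.0000 ⇒ V=0.0000 continue | (k=5,j=5): S=353.9658, K−S=0.0000, hold=0.0000 ⇒ V=0.0000 continue
k=4: (k=4,j=0): S=70.5744, K−S=39.4756, hold=39.6048 ⇒ V=39.6048 continue | (k=4,j=1): S=100.9886, K−S=9.0614, hold=18.7333 ⇒ V=18.7333 continue | (k=4,j=2): S=144.5100, K−S=0.0000, hold=5.3450 ⇒ V=5.3450 continue | (k=4,j=3): S=206.7870, K−S=0.0000, hold=0.6510 ⇒ V=0.6510 continue | (k=4,j=4): S=295.9025, K−S=0.0000, hold=0.0000 ⇒ V=0.0000 continue
k=3: (k=3,j=0): S=84.4228, K−S=25.6272, hold=29.3869 ⇒ V=29.3869 continue | (k=3,j=1): S=120.8051, K−S=0.0000, hold=12.2330 ⇒ V=12.2330 continue | (k=3,j=2): S=172.8664, K−S=0.0000, hold=3.0759 ⇒ V=3.0759 continue | (k=3,j=3): S=247.3637, K−S=0.0000, hold=0.3370 ⇒ V=0.3370 continue
k=2: (k=2,j=0): S=100.9886, K−S=9.0614, hold=21.0148 ⇒ V=21.0148 continue | (k=2,j=1): S=144.5100, K−S=0.0000, hold=7.7918 ⇒ V=7.7918 continue | (k=2,j=2): S=206.7870, K−S=0.0000, hold=1.7523 ⇒ V=1.7523 continue
k=1: (k=1,j=0): S=120.8051, K−S=0.0000, hold=14.5744 ⇒ V=14.5744 continue | (k=1,j=1): S=172.8664, K−S=0.0000, hold=4.8649 ⇒ V=4.8649 continue
k=0: (k=0,j=0): S=144.5100, K−S=0.0000, hold=9.8523 ⇒ V=9.8523 continue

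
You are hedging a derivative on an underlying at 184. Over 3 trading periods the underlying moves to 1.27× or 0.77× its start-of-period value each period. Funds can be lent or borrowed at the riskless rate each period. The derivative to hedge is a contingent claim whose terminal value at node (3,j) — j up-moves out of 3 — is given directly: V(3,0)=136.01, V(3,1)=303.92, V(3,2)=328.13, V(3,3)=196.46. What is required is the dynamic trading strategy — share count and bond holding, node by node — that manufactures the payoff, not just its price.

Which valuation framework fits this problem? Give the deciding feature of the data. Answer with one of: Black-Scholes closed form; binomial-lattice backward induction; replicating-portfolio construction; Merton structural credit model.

framework: replicating-portfolio construction

Key observation: a price alone would not answer the question — the per-node share/bond construction on the spot-184, 1.27/0.77 tree is required, and only the replicating-portfolio method yields it.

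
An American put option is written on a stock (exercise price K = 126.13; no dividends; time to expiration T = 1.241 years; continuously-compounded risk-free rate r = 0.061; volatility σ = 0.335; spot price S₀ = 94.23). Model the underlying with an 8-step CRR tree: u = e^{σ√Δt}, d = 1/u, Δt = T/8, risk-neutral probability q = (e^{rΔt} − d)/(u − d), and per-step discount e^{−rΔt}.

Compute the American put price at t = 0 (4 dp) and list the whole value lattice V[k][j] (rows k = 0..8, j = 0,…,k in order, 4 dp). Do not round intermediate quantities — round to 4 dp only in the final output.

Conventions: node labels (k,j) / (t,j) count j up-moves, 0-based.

Δt=0.15513  u=1.14104  d=0.87639  q=0.50299  discount=0.99058
step 8 (expiry): payoffs max(K−S,0) = 93.3376 83.4350 70.5420 53.7556 31.9000 3.4445 0.0000 0.0000 0.0000
k=7: (k=7,j=0): S=37.4175, K−S=88.7125, hold=87.5246 ⇒ V=88.7125 exercise | (k=7,j=1): S=48.7168, K−S=77.4132, hold=76.2253 ⇒ V=77.4132 exercise | (k=7,j=2): S=63.4283, K−S=62.7017, hold=61.5138 ⇒ V=62.7017 exercise | (k=7,j=3): S=82.5823, K−S=43.5477, hold=42.3598 ⇒ V=43.5477 exercise | (k=7,j=4): S=107.5205, K−S=18.6095, hold=17.4216 ⇒ V=18.6095 exercise | (k=7,j=5): S=139.9894, K−S=0.0000, hold=1.6958 ⇒ V=1.6958 continue | (k=7,j=6): S=182.2633, K−S=0.0000, hold=0.0000 ⇒ V=0.0000 continue | (k=7,j=7): S=237.3031, K−S=0.0000, hold=0.0000 ⇒ V=0.0000 continue
k=6: (k=6,j=0): S=42.6950, K−S=83.4350, hold=82.2471 ⇒ V=83.4350 exercise | (k=6,j=1): S=55.5880, K−S=70.5420, hold=69.3541 ⇒ V=70.5420 exercise | (k=6,j=2): S=72.3744, K−S=53.7556, hold=52.5677 ⇒ V=53.7556 exercise | (k=6,j=3): S=94.2300, K−S=31.9000, hold=30.7121 ⇒ V=31.9000 exercise | (k=6,j=4): S=122.6855, K−S=3.4445, hold=10.0070 ⇒ V=10.0070 continue | (k=6,j=5): S=159.7340, K−S=0.0000, hold=0.8349 ⇒ V=0.8349 continue | (k=6,j=6): S=207.9703, K−S=0.0000, hold=0.0000 ⇒ V=0.0000 continue
k=5: (k=5,j=0): S=48.7168, K−S=77.4132, hold=76.2253 ⇒ V=77.4132 exercise | (k=5,j=1): S=63.4283, K−S=62.7017, hold=61.5138 ⇒ V=62.7017 exercise | (k=5,j=2): S=82.5823, K−S=43.5477, hold=42.3598 ⇒ V=43.5477 exercise | (k=5,j=3): S=107.5205, K−S=18.6095, hold=20.6914 ⇒ V=20.6914 continue | (k=5,j=4): S=139.9894, K−S=0.0000, hold=5.3428 ⇒ V=5.3428 continue | (k=5,j=5): S=182.2633, K−S=0.0000, hold=0.4111 ⇒ V=0.4111 continue
k=4: (k=4,j=0): S=55.5880, K−S=70.5420, hold=69.3541 ⇒ V=70.5420 exercise | (k=4,j=1): S=72.3744, K−S=53.7556, hold=52.5677 ⇒ V=53.7556 exercise | (k=4,j=2): S=94.2300, K−S=31.9000, hold=31.7494 ⇒ V=31.9000 exercise | (k=4,j=3): S=122.6855, K−S=3.4445, hold=12.8491 ⇒ V=12.8491 continue | (k=4,j=4): S=159.7340, K−S=0.0000, hold=2.8352 ⇒ V=2.8352 continue
k=3: (k=3,j=0): S=63.4283, K−S=62.7017, hold=61.5138 ⇒ V=62.7017 exercise | (k=3,j=1): S=82.5823, K−S=43.5477, hold=42.3598 ⇒ V=43.5477 exercise | (k=3,j=2): S=107.5205, K−S=18.6095, hold=22.1075 ⇒ V=22.1075 continue | (k=3,j=3): S=139.9894, K−S=0.0000, hold=7.7387 ⇒ V=7.7387 continue
k=2: (k=2,j=0): S=72.3744, K−S=53.7556, hold=52.5677 ⇒ V=53.7556 exercise | (k=2,j=1): S=94.2300, K−S=31.9000, hold=32.4550 ⇒ V=32.4550 continue | (k=2,j=2): S=122.6855, K−S=3.4445, hold=14.7400 ⇒ V=14.7400 continue
k=1: (k=1,j=0): S=82.5823, K−S=43.5477, hold=42.6363 ⇒ V=43.5477 exercise | (k=1,j=1): S=107.5205, K−S=18.6095, hold=23.3228 ⇒ V=23.3228 continue
k=0: (k=0,j=0): S=94.2300, K−S=31.9000, hold=33.0605 ⇒ V=33.0605 continue

price = 33.0605
tree:
33.0605
43.5477 23.3228
53.7556 32.4550 14.7400
62.7017 43.5477 22.1075 7.7387
70.5420 53.7556 31.9000 12.8491 2.8352
77.4132 62.7017 43.5477 20.6914 5.3428 0.4111
83.4350 70.5420 53.7556 31.9000 10.0070 0.8349 0.0000
88.7125 77.4132 62.7017 43.5477 18.6095 1.6958 0.0000 0.0000
93.3376 83.4350 70.5420 53.7556 31.9000 3.4445 0.0000 0.0000 0.0000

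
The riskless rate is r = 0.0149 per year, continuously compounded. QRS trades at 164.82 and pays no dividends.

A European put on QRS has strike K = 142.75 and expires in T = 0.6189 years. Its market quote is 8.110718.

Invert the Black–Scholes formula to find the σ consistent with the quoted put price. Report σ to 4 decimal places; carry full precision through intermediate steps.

sigma = 0.3630

At σ = 0.3630 the Black–Scholes value reproduces the quote:
σ√T = 0.363·√0.6189 = 0.285573
d₁ = (ln(S/K) + (r+σ²/2)T) / (σ√T) = (ln(164.82/142.75) + (0.0149+0.363²/2)·0.6189) / 0.285573 = (0.143759 + 0.049998) / 0.285573 = 0.678484
d₂ = d₁ − σ√T = 0.678484 − 0.285573 = 0.392911
e^{−rT} = 0.990821
N(−d₁) = 0.248732,  N(−d₂) = 0.347192
V = K·e^{−rT}·N(−d₂) − S·N(−d₁) = 49.106786 − 40.996069 = 8.110718 (the observed quote) — the price is monotone increasing in volatility, hence this σ is the only solution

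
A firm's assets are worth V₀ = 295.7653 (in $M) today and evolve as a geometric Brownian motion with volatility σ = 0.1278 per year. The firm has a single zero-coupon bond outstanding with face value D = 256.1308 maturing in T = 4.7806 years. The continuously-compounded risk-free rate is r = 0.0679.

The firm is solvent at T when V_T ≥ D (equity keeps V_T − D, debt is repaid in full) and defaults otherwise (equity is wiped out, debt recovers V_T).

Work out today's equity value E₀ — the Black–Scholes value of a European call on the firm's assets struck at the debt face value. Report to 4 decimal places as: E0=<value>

Apply the equity-as-call identities (strike 256.1308, horizon 4.7806 years):
d₁ = [ln(V₀/D) + (r + σ²/2)T] / (σ√T)
   = [ln(295.7653/256.1308) + (0.0679 + 0.5·0.1278²)·4.7806] / (0.1278·√4.7806)
   = [0.143878 + 0.363643] / 0.279429 = 1.816277
d₂ = d₁ − σ√T = 1.816277 − 0.279429 = 1.536848
N(d₁) = 0.965336,  N(d₂) = 0.937835,  e^(−rT) = 0.722814
E₀ = V₀·N(d₁) − D·e^(−rT)·N(d₂)
   = 295.7653·0.965336 − 256.1308·0.722814·0.937835 = 111.886844

E0=111.8868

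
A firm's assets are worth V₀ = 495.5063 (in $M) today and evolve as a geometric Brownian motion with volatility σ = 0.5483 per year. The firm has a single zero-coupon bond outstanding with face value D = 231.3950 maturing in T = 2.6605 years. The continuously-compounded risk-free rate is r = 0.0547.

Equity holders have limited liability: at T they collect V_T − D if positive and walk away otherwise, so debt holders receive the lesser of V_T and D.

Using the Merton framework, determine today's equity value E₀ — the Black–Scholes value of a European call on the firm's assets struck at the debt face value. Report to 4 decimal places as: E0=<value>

E0=316.8802

Apply the equity-as-call identities (strike 231.3950, horizon 2.6605 years):
d₁ = [ln(V₀/D) + (r + σ²/2)T] / (σ√T)
   = [ln(495.5063/231.3950) + (0.0547 + 0.5·0.5483²)·2.6605] / (0.5483·√2.6605)
   = [0.761454 + 0.545446] / 0.894334 = 1.461311
d₂ = d₁ − σ√T = 1.461311 − 0.894334 = 0.566976
N(d₁) = 0.928035,  N(d₂) = 0.714635,  e^(−rT) = 0.864565
E₀ = V₀·N(d₁) − D·e^(−rT)·N(d₂)
   = 495.5063·0.928035 − 231.3950·0.864565·0.714635 = 316.880209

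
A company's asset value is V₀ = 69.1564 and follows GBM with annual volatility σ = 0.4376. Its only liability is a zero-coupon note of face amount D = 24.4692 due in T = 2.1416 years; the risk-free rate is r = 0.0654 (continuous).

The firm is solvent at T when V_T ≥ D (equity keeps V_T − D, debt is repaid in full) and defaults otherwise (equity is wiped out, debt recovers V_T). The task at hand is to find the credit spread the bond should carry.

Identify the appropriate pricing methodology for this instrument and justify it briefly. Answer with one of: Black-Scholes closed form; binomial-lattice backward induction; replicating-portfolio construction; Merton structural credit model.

framework: Merton structural credit model

Key observation: a levered firm with one bullet debt due at 2.1416 years is the canonical structural-credit setup: equity is a call on the firm's assets struck at the face value.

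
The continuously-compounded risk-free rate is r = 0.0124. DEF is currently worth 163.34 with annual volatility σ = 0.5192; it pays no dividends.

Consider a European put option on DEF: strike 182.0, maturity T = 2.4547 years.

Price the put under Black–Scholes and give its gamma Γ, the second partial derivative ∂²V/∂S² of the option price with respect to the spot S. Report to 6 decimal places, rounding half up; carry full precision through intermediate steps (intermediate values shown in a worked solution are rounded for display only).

σ√T = 0.5192·√2.4547 = 0.813456
d₁ = (ln(S/K) + (r+σ²/2)T) / (σ√T) = (ln(163.34/182.0) + (0.0124+0.5192²/2)·2.4547) / 0.813456 = (-0.108173 + 0.361293) / 0.813456 = 0.311167
d₂ = d₁ − σ√T = 0.311167 − 0.813456 = -0.502289
e^{−rT} = 0.970020
N(−d₁) = 0.377837,  N(−d₂) = 0.692268
Put price V = K·e^{−rT}·N(−d₂) − S·N(−d₁) = 122.215507 − 61.715867 = 60.499640
φ(d₁) = (1/√(2π))·e^{−d₁²/2} = 0.380089
Γ = φ(d₁) / (S·σ·√T) = 0.002861

price = 60.499640
Γ = 0.002861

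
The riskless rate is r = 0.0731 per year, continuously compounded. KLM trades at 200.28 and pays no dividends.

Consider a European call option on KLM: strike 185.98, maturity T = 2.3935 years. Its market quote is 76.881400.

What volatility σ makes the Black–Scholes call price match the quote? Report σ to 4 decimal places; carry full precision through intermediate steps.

sigma = 0.4849

At σ = 0.4849 the Black–Scholes value reproduces the quote:
σ√T = 0.4849·√2.3935 = 0.750186
d₁ = (ln(S/K) + (r+σ²/2)T) / (σ√T) = (ln(200.28/185.98) + (0.0731+0.4849²/2)·2.3935) / 0.750186 = (0.074077 + 0.456354) / 0.750186 = 0.707067
d₂ = d₁ − σ√T = 0.707067 − 0.750186 = -0.043119
e^{−rT} = 0.839487
N(d₁) = 0.760238,  N(d₂) = 0.482803
V = S·N(d₁) − K·e^{−rT}·N(d₂) = 152.260369 − 75.378970 = 76.881400 (the observed quote) — the price is monotone increasing in volatility, hence this σ is the only solution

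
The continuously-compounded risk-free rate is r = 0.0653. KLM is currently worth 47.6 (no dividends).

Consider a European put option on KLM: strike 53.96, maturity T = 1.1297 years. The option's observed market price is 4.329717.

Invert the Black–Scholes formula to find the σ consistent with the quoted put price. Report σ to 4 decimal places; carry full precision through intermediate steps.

At σ = 0.1399 the Black–Scholes value reproduces the quote:
σ√T = 0.1399·√1.1297 = 0.148696
d₁ = (ln(S/K) + (r+σ²/2)T) / (σ√T) = (ln(47.6/53.96) + (0.0653+0.1399²/2)·1.1297) / 0.148696 = (-0.125410 + 0.084825) / 0.148696 = -0.272944
d₂ = d₁ − σ√T = -0.272944 − 0.148696 = -0.421640
e^{−rT} = 0.928886
N(−d₁) = 0.607552,  N(−d₂) = 0.663356
V = K·e^{−rT}·N(−d₂) − S·N(−d₁) = 33.249177 − 28.919460 = 4.329717 (the quoted price), and the Black–Scholes price is strictly increasing in σ, so σ is unique

sigma = 0.1399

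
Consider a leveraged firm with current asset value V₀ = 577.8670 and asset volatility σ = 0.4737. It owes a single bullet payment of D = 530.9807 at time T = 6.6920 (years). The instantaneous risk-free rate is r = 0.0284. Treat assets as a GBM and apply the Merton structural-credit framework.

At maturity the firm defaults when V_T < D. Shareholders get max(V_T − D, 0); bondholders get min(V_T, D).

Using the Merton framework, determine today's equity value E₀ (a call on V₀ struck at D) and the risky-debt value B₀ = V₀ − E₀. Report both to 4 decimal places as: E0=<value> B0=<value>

E0=308.3700 B0=269.4970

With assets at 577.8670 and a single debt payment of 530.9807 at 6.6920 years:
d₁ = [ln(V₀/D) + (r + σ²/2)T] / (σ√T)
   = [ln(577.8670/530.9807) + (0.0284 + 0.5·0.4737²)·6.6920] / (0.4737·√6.6920)
   = [0.084618 + 0.940867] / 1.225410 = 0.836851
d₂ = d₁ − σ√T = 0.836851 − 1.225410 = -0.388559
N(d₁) = 0.798662,  N(d₂) = 0.348801,  e^(−rT) = 0.826915
E₀ = V₀·N(d₁) − D·e^(−rT)·N(d₂)
   = 577.8670·0.798662 − 530.9807·0.826915·0.348801 = 308.369998
B₀ = V₀ − E₀ = 577.8670 − 308.369998 = 269.497002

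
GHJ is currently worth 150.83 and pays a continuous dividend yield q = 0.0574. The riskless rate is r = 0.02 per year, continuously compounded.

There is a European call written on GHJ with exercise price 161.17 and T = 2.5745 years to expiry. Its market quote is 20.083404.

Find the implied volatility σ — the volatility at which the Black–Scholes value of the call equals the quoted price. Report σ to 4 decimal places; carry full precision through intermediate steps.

At σ = 0.3379 the Black–Scholes value reproduces the quote:
σ√T = 0.3379·√2.5745 = 0.542169
d₁ = (ln(S/K) + (r−q+σ²/2)T) / (σ√T) = (ln(150.83/161.17) + (0.02−0.0574+0.3379²/2)·2.5745) / 0.542169 = (-0.066306 + 0.050687) / 0.542169 = -0.028808
d₂ = d₁ − σ√T = -0.028808 − 0.542169 = -0.570977
e^{−rT} = 0.949813
e^{−qT} = 0.862624
N(d₁) = 0.488509,  N(d₂) = 0.284007
V = S·e^{−qT}·N(d₁) − K·e^{−rT}·N(d₂) = 63.559663 − 43.476258 = 20.083404 (the observed quote) — the price is monotone increasing in volatility, hence this σ is the only solution

sigma = 0.3379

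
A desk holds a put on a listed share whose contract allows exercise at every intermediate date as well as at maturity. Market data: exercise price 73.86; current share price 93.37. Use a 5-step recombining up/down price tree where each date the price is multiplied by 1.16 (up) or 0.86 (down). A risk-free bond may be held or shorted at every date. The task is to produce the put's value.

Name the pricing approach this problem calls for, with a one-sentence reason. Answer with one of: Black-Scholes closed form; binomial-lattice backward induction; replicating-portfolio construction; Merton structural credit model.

framework: binomial-lattice backward induction

Key observation: the put (strike 73.86 on spot 93.37) is American-style on a 5-step discrete price model, so the early-exercise decision at every node requires stepwise backward valuation — a closed form cannot price the exercise right.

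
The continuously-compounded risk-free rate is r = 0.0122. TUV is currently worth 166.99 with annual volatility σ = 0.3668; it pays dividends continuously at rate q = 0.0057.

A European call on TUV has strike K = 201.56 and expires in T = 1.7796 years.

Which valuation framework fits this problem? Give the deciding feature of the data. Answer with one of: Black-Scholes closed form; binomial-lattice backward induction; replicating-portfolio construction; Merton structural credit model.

framework: Black-Scholes closed form

Key observation: a European claim on TUV (strike 201.56) — a lognormal (GBM) underlying with constant rate and volatility — has an exact closed-form value; no lattice or capital structure is involved.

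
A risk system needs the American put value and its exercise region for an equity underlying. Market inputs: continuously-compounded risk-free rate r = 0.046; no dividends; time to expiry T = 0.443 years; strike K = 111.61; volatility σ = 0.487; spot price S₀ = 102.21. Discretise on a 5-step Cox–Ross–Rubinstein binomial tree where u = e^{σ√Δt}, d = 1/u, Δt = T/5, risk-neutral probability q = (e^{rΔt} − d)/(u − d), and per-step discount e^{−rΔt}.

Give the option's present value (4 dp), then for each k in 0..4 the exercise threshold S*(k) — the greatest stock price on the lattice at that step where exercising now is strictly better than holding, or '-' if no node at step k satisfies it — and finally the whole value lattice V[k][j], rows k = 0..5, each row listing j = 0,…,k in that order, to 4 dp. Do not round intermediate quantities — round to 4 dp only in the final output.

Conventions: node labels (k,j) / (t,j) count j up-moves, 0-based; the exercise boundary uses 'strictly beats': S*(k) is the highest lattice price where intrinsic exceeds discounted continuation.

Δt=0.08860, u=1.15599, d=0.86506, q=0.47786, disc=e^(-rΔt)=0.99593
k=5 terminal: V=max(K-S,0) → 62.0971 45.4450 23.1925 0.0000 0.0000 0.0000
k=4: j=0 S=57.2365 intr=54.3735 cont=53.9195 V=54.3735[EX]; j=1 S=76.4863 intr=35.1237 cont=34.6698 V=35.1237[EX]; j=2 S=102.2100 intr=9.4000 cont=12.0604 V=12.0604[hold]; j=3 S=136.5851 intr=0.0000 cont=0.0000 V=0.0000[hold]; j=4 S=182.5212 intr=0.0000 cont=0.0000 V=0.0000[hold]  S*(4)=76.4863
k=3: j=0 S=66.1650 intr=45.4450 cont=44.9910 V=45.4450[EX]; j=1 S=88.4175 intr=23.1925 cont=24.0047 V=24.0047[hold]; j=2 S=118.1540 intr=0.0000 cont=6.2716 V=6.2716[hold]; j=3 S=157.8914 intr=0.0000 cont=0.0000 V=0.0000[hold]  S*(3)=66.1650
k=2: j=0 S=76.4863 intr=35.1237 cont=35.0563 V=35.1237[EX]; j=1 S=102.2100 intr=9.4000 cont=15.4676 V=15.4676[hold]; j=2 S=136.5851 intr=0.0000 cont=3.2613 V=3.2613[hold]  S*(2)=76.4863
k=1: j=0 S=88.4175 intr=23.1925 cont=25.6262 V=25.6262[hold]; j=1 S=118.1540 intr=0.0000 cont=9.5955 V=9.5955[hold]  S*(1)=-
k=0: j=0 S=102.2100 intr=9.4000 cont=17.8927 V=17.8927[hold]  S*(0)=-

price = 17.8927
boundary = - - 76.4863 66.1650 76.4863
tree:
17.8927
25.6262 9.5955
35.1237 15.4676 3.2613
45.4450 24.0047 6.2716 0.0000
54.3735 35.1237 12.0604 0.0000 0.0000
62.0971 45.4450 23.1925 0.0000 0.0000 0.0000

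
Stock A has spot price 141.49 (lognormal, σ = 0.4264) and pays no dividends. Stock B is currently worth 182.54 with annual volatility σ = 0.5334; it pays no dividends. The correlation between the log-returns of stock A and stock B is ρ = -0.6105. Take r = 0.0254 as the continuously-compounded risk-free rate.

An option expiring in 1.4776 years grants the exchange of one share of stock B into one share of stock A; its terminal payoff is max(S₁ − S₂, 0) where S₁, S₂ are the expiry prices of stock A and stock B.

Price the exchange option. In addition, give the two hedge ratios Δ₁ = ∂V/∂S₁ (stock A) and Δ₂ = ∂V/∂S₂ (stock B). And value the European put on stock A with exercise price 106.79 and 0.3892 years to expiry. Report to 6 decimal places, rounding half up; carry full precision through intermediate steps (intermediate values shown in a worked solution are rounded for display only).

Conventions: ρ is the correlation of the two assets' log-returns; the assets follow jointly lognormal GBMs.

σ_eff = √(σ₁² + σ₂² − 2ρσ₁σ₂) = √(0.4264² + 0.5334² − 2·-0.6105·0.4264·0.5334) = 0.862577
d₁ = (ln(S₁/S₂) + (q₂ − q₁ + σ_eff²/2)T) / (σ_eff√T) = (ln(141.49/182.54) + (0.0 − 0.0 + 0.372019)·1.4776) / 1.048519 = 0.281307
d₂ = d₁ − σ_eff√T = 0.281307 − 1.048519 = -0.767212
N(d₁) = 0.610763,  N(d₂) = 0.221478
V = S₁·e^{−q₁T}·N(d₁) − S₂·e^{−q₂T}·N(d₂) = 86.416788 − 40.428549 = 45.988238
Δ₁ = e^{−q₁T}·N(d₁) = 0.610763;  Δ₂ = −e^{−q₂T}·N(d₂) = -0.221478
[vanilla: stock A put K=106.79]
σ√T = 0.4264·√0.3892 = 0.266013
d₁ = (ln(S/K) + (r+σ²/2)T) / (σ√T) = (ln(141.49/106.79) + (0.0254+0.4264²/2)·0.3892) / 0.266013 = (0.281365 + 0.045267) / 0.266013 = 1.227878
d₂ = d₁ − σ√T = 1.227878 − 0.266013 = 0.961864
e^{−rT} = 0.990163
N(−d₁) = 0.109746,  N(−d₂) = 0.168059
price = K·e^{−rT}·N(−d₂) − S·N(−d₁) = 17.770464 − 15.528022 = 2.242442

exchange price = 45.988238
Δ1 = 0.610763
Δ2 = -0.221478
price(stock A put K=106.79) = 2.242442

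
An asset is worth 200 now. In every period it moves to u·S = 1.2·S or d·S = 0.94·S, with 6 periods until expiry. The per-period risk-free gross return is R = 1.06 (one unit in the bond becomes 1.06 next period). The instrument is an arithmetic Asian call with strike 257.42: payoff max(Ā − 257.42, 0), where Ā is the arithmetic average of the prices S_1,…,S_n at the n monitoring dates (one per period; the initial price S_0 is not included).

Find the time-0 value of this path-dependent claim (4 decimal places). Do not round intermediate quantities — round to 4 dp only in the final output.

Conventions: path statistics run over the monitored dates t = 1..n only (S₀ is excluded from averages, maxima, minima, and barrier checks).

price = 10.9868

Under the martingale measure an up-move has probability p* = 0.4615; value the claim as the probability-weighted average of per-path payoffs, discounted 6 periods at R = 1.06.
Enumerate all 2^6 = 64 price paths (U = up ×1.2, D = down ×0.94); each path with k up-moves has probability p*^k·(1−p*)^(6−k).
DDDDDD: Ā=161.9569, payoff=0.0000, prob=0.024374
UDDDDD: Ā=206.7535, payoff=0.0000, prob=0.020892
DUDDDD: Ā=198.0868, payoff=0.0000, prob=0.020892
UUDDDD: Ā=252.8768, payoff=0.0000, prob=0.017907
DDUDDD: Ā=189.9401, payoff=0.0000, prob=0.020892
UDUDDD: Ā=242.4768, payoff=0.0000, prob=0.017907
DUUDDD: Ā=233.8101, payoff=0.0000, prob=0.017907
UUUDDD: Ā=298.4810, payoff=41.0610, prob=0.015349
DDDUDD: Ā=182.2823, payoff=0.0000, prob=0.020892
UDDUDD: Ā=232.7008, payoff=0.0000, prob=0.017907
DUDUDD: Ā=224.0341, payoff=0.0000, prob=0.017907
UUDUDD: Ā=286.0010, payoff=28.5810, prob=0.015349
DDUUDD: Ā=215.8874, payoff=0.0000, prob=0.017907
UDUUDD: Ā=275.6010, payoff=18.1810, prob=0.015349
DUUUDD: Ā=266.9343, payoff=9.5143, prob=0.015349
UUUUDD: Ā=340.7672, payoff=83.3472, prob=0.013157
DDDDUD: Ā=175.0839, payoff=0.0000, prob=0.020892
UDDDUD: Ā=223.5113, payoff=0.0000, prob=0.017907
DUDDUD: Ā=214.8447, payoff=0.0000, prob=0.017907
UUDDUD: Ā=274.2698, payoff=16.8498, prob=0.015349
DDUDUD: Ā=206.6980, payoff=0.0000, prob=0.017907
UDUDUD: Ā=263.8698, payoff=6.4498, prob=0.015349
DUUDUD: Ā=255.2031, payoff=0.0000, prob=0.015349
UUUDUD: Ā=325.7912, payoff=68.3712, prob=0.013157
DDDUUD: Ā=199.0401, payoff=0.0000, prob=0.017907
UDDUUD: Ā=254.0938, payoff=0.0000, prob=0.015349
DUDUUD: Ā=245.4271, payoff=0.0000, prob=0.015349
UUDUUD: Ā=313.3112, payoff=55.8912, prob=0.013157
DDUUUD: Ā=237.2805, payoff=0.0000, prob=0.015349
UDUUUD: Ā=302.9112, payoff=45.4912, prob=0.013157
DUUUUD: Ā=294.2446, payoff=36.8246, prob=0.013157
UUUUUD: Ā=375.6314, payoff=118.2114, prob=0.011277
DDDDDU: Ā=168.3174, payoff=0.0000, prob=0.020892
UDDDDU: Ā=214.8733, payoff=0.0000, prob=0.017907
DUDDDU: Ā=206.2066, payoff=0.0000, prob=0.017907
UUDDDU: Ā=263.2425, payoff=5.8225, prob=0.015349
DDUDDU: Ā=198.0599, payoff=0.0000, prob=0.017907
UDUDDU: Ā=252.8425, payoff=0.0000, prob=0.015349
DUUDDU: Ā=244.1758, payoff=0.0000, prob=0.015349
UUUDDU: Ā=311.7138, payoff=54.2938, prob=0.013157
DDDUDU: Ā=190.4021, payoff=0.0000, prob=0.017907
UDDUDU: Ā=243.0665, payoff=0.0000, prob=0.015349
DUDUDU: Ā=234.3998, payoff=0.0000, prob=0.015349
UUDUDU: Ā=299.2338, payoff=41.8138, prob=0.013157
DDUUDU: Ā=226.2531, payoff=0.0000, prob=0.015349
UDUUDU: Ā=288.8338, payoff=31.4138, prob=0.013157
DUUUDU: Ā=280.1671, payoff=22.7471, prob=0.013157
UUUUDU: Ā=357.6602, payoff=100.2402, prob=0.011277
DDDDUU: Ā=183.2037, payoff=0.0000, prob=0.017907
UDDDUU: Ā=233.8770, payoff=0.0000, prob=0.015349
DUDDUU: Ā=225.2104, payoff=0.0000, prob=0.015349
UUDDUU: Ā=287.5026, payoff=30.0826, prob=0.013157
DDUDUU: Ā=217.0637, payoff=0.0000, prob=0.015349
UDUDUU: Ā=277.1026, payoff=19.6826, prob=0.013157
DUUDUU: Ā=268.4359, payoff=11.0159, prob=0.013157
UUUDUU: Ā=342.6842, payoff=85.2642, prob=0.011277
DDDUUU: Ā=209.4058, payoff=0.0000, prob=0.015349
UDDUUU: Ā=267.3266, payoff=9.9066, prob=0.013157
DUDUUU: Ā=258.6599, payoff=1.2399, prob=0.013157
UUDUUU: Ā=330.2042, payoff=72.7842, prob=0.011277
DDUUUU: Ā=250.5133, payoff=0.0000, prob=0.013157
UDUUUU: Ā=319.8042, payoff=62.3842, prob=0.011277
DUUUUU: Ā=311.1375, payoff=53.7175, prob=0.011277
UUUUUU: Ā=397.1968, payoff=139.7768, prob=0.009666
Price = Σ prob·payoff / R^6 = 15.584956 / 1.418519 = 10.9868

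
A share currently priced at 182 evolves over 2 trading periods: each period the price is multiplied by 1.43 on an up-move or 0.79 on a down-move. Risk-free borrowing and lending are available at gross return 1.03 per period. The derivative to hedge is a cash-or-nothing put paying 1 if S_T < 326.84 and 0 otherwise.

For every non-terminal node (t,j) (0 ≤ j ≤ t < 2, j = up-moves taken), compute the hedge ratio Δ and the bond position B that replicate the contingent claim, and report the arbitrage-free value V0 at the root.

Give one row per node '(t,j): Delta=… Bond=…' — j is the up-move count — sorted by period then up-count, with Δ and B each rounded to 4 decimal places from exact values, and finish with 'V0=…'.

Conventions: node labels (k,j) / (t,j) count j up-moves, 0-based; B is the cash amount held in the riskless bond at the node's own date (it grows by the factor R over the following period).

(0,0): Delta=-0.0031 Bond=1.3789
(1,0): Delta=0.0000 Bond=0.9709
(1,1): Delta=-0.0060 Bond=2.1693
V0=0.8100

Arbitrage-free pricing uses the up-move probability p* = (R−d)/(u−d) = 0.3750, discounting each step at R = 1.03.
Payoffs at expiry: V(2,0)=1.0000, V(2,1)=1.0000, V(2,2)=0.0000
  t=1,j=0: stock 143.7800 → up 205.6054 (V=1.0000), down 113.5862 (V=1.0000). Price 0.9709; hedge Δ=0.0000, bond B=0.9709.
  t=1,j=1: stock 260.2600 → up 372.1718 (V=0.0000), down 205.6054 (V=1.0000). Price 0.6068; hedge Δ=-0.0060, bond B=2.1693.
  t=0,j=0: stock 182.0000 → up 260.2600 (V=0.6068), down 143.7800 (V=0.9709). Price 0.8100; hedge Δ=-0.0031, bond B=1.3789.
Verification: the root portfolio costs Δ(0,0)·S0 + B(0,0) = 0.8100, matching V0.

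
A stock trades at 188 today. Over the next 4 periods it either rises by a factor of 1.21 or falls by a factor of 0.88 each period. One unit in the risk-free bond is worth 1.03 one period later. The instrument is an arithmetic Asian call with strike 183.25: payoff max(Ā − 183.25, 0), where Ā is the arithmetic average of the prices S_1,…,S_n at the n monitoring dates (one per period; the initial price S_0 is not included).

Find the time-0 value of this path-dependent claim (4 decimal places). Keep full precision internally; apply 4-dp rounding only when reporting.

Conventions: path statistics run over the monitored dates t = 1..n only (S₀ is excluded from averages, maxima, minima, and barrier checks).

Risk-neutral up-probability p* = (R−d)/(u−d) = (1.03−0.88)/(1.21−0.88) = 0.4545; the claim prices as the p*-weighted sum of path payoffs discounted by R^4.
Enumerate all 2^4 = 16 price paths (U = up ×1.21, D = down ×0.88); each path with k up-moves has probability p*^k·(1−p*)^(4−k).
DDDD: Ā=137.9717, payoff=0.0000, prob=0.088519
UDDD: Ā=189.7110, payoff=6.4610, prob=0.073765
DUDD: Ā=174.2010, payoff=0.0000, prob=0.073765
UUDD: Ā=239.5264, payoff=56.2764, prob=0.061471
DDUD: Ā=160.5522, payoff=0.0000, prob=0.073765
UDUD: Ā=220.7593, payoff=37.5093, prob=0.061471
DUUD: Ā=205.2493, payoff=21.9993, prob=0.061471
UUUD: Ā=282.2178, payoff=98.9678, prob=0.051226
DDDU: Ā=148.5413, payoff=0.0000, prob=0.073765
UDDU: Ā=204.2443, payoff=20.9943, prob=0.061471
DUDU: Ā=188.7343, payoff=5.4843, prob=0.061471
UUDU: Ā=259.5096, payoff=76.2596, prob=0.051226
DDUU: Ā=175.0855, payoff=0.0000, prob=0.061471
UDUU: Ā=240.7425, payoff=57.4925, prob=0.051226
DUUU: Ā=225.2325, payoff=41.9825, prob=0.051226
UUUU: Ā=309.6947, payoff=126.4447, prob=0.042688
Price = Σ prob·payoff / R^4 = 28.691352 / 1.125509 = 25.4919

price = 25.4919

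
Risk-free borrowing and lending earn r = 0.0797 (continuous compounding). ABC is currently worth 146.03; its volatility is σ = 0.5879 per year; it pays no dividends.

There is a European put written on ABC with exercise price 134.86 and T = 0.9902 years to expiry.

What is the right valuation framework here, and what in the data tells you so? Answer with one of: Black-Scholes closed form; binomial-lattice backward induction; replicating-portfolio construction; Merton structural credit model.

Key observation: everything needed for the exact continuous-time valuation of the European put on ABC (strike 134.86) is given, and no feature rules the closed form out.

framework: Black-Scholes closed form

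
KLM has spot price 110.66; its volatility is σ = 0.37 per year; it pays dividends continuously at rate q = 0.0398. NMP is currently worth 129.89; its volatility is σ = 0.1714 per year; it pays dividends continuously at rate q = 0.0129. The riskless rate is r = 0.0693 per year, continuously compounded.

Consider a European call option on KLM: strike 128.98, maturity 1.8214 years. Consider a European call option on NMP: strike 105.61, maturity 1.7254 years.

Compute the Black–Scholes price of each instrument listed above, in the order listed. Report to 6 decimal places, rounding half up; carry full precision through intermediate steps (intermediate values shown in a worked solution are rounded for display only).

price(KLM call K=128.98) = 16.384631
price(NMP call K=105.61) = 34.320177

[KLM call K=128.98]
σ√T = 0.37·√1.8214 = 0.499349
d₁ = (ln(S/K) + (r−q+σ²/2)T) / (σ√T) = (ln(110.66/128.98) + (0.0693−0.0398+0.37²/2)·1.8214) / 0.499349 = (-0.153195 + 0.178406) / 0.499349 = 0.050488
d₂ = d₁ − σ√T = 0.050488 − 0.499349 = -0.448861
e^{−rT} = 0.881418
e^{−qT} = 0.930073
N(d₁) = 0.520133,  N(d₂) = 0.326766
price = S·e^{−qT}·N(d₁) − K·e^{−rT}·N(d₂) = 53.533122 − 37.148491 = 16.384631
[NMP call K=105.61]
σ√T = 0.1714·√1.7254 = 0.225142
d₁ = (ln(S/K) + (r−q+σ²/2)T) / (σ√T) = (ln(129.89/105.61) + (0.0693−0.0129+0.1714²/2)·1.7254) / 0.225142 = (0.206935 + 0.122657) / 0.225142 = 1.463931
d₂ = d₁ − σ√T = 1.463931 − 0.225142 = 1.238790
e^{−rT} = 0.887302
e^{−qT} = 0.977988
N(d₁) = 0.928394,  N(d₂) = 0.892288
price = S·e^{−qT}·N(d₁) − K·e^{−rT}·N(d₂) = 117.934669 − 83.614492 = 34.320177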